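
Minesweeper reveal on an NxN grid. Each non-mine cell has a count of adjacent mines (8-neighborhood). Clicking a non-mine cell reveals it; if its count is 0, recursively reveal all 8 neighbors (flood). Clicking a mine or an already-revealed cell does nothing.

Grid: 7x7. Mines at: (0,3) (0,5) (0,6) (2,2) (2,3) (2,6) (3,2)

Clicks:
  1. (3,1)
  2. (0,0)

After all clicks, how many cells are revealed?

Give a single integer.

Click 1 (3,1) count=2: revealed 1 new [(3,1)] -> total=1
Click 2 (0,0) count=0: revealed 34 new [(0,0) (0,1) (0,2) (1,0) (1,1) (1,2) (2,0) (2,1) (3,0) (3,3) (3,4) (3,5) (3,6) (4,0) (4,1) (4,2) (4,3) (4,4) (4,5) (4,6) (5,0) (5,1) (5,2) (5,3) (5,4) (5,5) (5,6) (6,0) (6,1) (6,2) (6,3) (6,4) (6,5) (6,6)] -> total=35

Answer: 35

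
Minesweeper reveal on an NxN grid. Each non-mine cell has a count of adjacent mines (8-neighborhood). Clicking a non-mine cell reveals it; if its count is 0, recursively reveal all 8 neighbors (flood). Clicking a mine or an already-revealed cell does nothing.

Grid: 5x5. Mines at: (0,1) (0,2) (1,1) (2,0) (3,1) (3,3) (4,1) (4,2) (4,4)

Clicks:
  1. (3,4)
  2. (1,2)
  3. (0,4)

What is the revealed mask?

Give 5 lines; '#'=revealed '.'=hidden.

Answer: ...##
..###
...##
....#
.....

Derivation:
Click 1 (3,4) count=2: revealed 1 new [(3,4)] -> total=1
Click 2 (1,2) count=3: revealed 1 new [(1,2)] -> total=2
Click 3 (0,4) count=0: revealed 6 new [(0,3) (0,4) (1,3) (1,4) (2,3) (2,4)] -> total=8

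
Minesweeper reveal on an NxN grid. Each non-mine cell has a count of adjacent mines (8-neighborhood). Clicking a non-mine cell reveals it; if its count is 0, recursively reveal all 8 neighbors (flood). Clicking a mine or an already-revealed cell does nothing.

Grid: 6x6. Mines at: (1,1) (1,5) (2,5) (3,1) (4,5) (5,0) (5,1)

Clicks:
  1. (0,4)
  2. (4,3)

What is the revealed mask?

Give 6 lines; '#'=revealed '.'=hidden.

Answer: ..###.
..###.
..###.
..###.
..###.
..###.

Derivation:
Click 1 (0,4) count=1: revealed 1 new [(0,4)] -> total=1
Click 2 (4,3) count=0: revealed 17 new [(0,2) (0,3) (1,2) (1,3) (1,4) (2,2) (2,3) (2,4) (3,2) (3,3) (3,4) (4,2) (4,3) (4,4) (5,2) (5,3) (5,4)] -> total=18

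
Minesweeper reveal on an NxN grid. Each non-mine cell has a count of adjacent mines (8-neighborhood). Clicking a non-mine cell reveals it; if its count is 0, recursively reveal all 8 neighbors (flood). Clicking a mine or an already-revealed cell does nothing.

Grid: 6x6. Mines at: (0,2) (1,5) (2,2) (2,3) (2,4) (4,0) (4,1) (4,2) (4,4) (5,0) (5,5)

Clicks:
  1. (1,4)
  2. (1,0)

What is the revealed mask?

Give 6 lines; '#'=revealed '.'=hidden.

Answer: ##....
##..#.
##....
##....
......
......

Derivation:
Click 1 (1,4) count=3: revealed 1 new [(1,4)] -> total=1
Click 2 (1,0) count=0: revealed 8 new [(0,0) (0,1) (1,0) (1,1) (2,0) (2,1) (3,0) (3,1)] -> total=9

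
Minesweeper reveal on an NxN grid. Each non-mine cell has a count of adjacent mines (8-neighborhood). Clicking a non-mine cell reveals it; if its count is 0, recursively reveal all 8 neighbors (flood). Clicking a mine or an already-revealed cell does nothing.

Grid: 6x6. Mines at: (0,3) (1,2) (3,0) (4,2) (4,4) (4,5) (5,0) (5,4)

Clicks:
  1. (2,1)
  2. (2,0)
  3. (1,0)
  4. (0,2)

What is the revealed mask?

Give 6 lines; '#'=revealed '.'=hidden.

Click 1 (2,1) count=2: revealed 1 new [(2,1)] -> total=1
Click 2 (2,0) count=1: revealed 1 new [(2,0)] -> total=2
Click 3 (1,0) count=0: revealed 4 new [(0,0) (0,1) (1,0) (1,1)] -> total=6
Click 4 (0,2) count=2: revealed 1 new [(0,2)] -> total=7

Answer: ###...
##....
##....
......
......
......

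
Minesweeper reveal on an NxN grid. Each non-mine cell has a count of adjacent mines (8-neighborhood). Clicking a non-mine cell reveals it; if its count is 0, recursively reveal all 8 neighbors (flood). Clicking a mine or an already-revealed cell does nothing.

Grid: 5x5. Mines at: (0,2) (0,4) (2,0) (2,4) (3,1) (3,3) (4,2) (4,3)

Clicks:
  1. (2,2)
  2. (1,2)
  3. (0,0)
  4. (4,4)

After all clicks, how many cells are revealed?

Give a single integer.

Click 1 (2,2) count=2: revealed 1 new [(2,2)] -> total=1
Click 2 (1,2) count=1: revealed 1 new [(1,2)] -> total=2
Click 3 (0,0) count=0: revealed 4 new [(0,0) (0,1) (1,0) (1,1)] -> total=6
Click 4 (4,4) count=2: revealed 1 new [(4,4)] -> total=7

Answer: 7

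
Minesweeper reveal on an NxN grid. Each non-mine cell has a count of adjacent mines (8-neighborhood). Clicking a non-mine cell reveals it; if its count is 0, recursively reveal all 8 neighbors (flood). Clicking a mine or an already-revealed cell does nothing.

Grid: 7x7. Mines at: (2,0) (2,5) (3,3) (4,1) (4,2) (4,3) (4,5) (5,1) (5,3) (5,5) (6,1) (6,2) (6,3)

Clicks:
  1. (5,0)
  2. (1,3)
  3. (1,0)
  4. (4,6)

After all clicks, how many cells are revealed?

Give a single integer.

Answer: 20

Derivation:
Click 1 (5,0) count=3: revealed 1 new [(5,0)] -> total=1
Click 2 (1,3) count=0: revealed 18 new [(0,0) (0,1) (0,2) (0,3) (0,4) (0,5) (0,6) (1,0) (1,1) (1,2) (1,3) (1,4) (1,5) (1,6) (2,1) (2,2) (2,3) (2,4)] -> total=19
Click 3 (1,0) count=1: revealed 0 new [(none)] -> total=19
Click 4 (4,6) count=2: revealed 1 new [(4,6)] -> total=20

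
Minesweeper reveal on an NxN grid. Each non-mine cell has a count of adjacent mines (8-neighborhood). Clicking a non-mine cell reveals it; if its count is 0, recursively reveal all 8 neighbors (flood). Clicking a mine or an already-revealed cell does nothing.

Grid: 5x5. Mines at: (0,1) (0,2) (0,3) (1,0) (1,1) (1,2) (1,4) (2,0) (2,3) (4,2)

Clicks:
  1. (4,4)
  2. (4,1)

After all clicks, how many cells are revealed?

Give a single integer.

Answer: 5

Derivation:
Click 1 (4,4) count=0: revealed 4 new [(3,3) (3,4) (4,3) (4,4)] -> total=4
Click 2 (4,1) count=1: revealed 1 new [(4,1)] -> total=5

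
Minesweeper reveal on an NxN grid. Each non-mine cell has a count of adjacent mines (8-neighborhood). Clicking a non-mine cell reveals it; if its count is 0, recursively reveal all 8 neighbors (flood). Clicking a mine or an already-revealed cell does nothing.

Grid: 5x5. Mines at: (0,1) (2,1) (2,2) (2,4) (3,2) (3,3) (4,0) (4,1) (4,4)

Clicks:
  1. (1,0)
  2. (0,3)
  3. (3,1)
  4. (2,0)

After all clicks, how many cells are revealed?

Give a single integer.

Click 1 (1,0) count=2: revealed 1 new [(1,0)] -> total=1
Click 2 (0,3) count=0: revealed 6 new [(0,2) (0,3) (0,4) (1,2) (1,3) (1,4)] -> total=7
Click 3 (3,1) count=5: revealed 1 new [(3,1)] -> total=8
Click 4 (2,0) count=1: revealed 1 new [(2,0)] -> total=9

Answer: 9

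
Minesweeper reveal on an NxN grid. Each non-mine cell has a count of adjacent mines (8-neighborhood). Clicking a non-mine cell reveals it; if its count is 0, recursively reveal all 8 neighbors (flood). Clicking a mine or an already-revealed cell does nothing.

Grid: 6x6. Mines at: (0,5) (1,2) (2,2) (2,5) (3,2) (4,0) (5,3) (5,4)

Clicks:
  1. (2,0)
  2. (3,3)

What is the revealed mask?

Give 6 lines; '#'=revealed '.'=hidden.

Answer: ##....
##....
##....
##.#..
......
......

Derivation:
Click 1 (2,0) count=0: revealed 8 new [(0,0) (0,1) (1,0) (1,1) (2,0) (2,1) (3,0) (3,1)] -> total=8
Click 2 (3,3) count=2: revealed 1 new [(3,3)] -> total=9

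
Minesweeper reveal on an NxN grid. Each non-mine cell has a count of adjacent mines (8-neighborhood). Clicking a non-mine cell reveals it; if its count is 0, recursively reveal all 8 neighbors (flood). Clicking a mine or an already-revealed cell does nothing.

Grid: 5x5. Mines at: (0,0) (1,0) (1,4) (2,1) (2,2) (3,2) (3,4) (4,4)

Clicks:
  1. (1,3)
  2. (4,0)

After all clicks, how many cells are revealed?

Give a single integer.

Answer: 5

Derivation:
Click 1 (1,3) count=2: revealed 1 new [(1,3)] -> total=1
Click 2 (4,0) count=0: revealed 4 new [(3,0) (3,1) (4,0) (4,1)] -> total=5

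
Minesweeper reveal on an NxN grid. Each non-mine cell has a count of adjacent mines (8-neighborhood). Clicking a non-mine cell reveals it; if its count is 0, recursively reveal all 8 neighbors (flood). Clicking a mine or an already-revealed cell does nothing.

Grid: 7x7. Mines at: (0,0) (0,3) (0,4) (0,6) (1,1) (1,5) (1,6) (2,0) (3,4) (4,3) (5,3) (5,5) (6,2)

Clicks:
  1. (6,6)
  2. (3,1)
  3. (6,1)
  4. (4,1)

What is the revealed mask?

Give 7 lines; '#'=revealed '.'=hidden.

Answer: .......
.......
.......
###....
###....
###....
##....#

Derivation:
Click 1 (6,6) count=1: revealed 1 new [(6,6)] -> total=1
Click 2 (3,1) count=1: revealed 1 new [(3,1)] -> total=2
Click 3 (6,1) count=1: revealed 1 new [(6,1)] -> total=3
Click 4 (4,1) count=0: revealed 9 new [(3,0) (3,2) (4,0) (4,1) (4,2) (5,0) (5,1) (5,2) (6,0)] -> total=12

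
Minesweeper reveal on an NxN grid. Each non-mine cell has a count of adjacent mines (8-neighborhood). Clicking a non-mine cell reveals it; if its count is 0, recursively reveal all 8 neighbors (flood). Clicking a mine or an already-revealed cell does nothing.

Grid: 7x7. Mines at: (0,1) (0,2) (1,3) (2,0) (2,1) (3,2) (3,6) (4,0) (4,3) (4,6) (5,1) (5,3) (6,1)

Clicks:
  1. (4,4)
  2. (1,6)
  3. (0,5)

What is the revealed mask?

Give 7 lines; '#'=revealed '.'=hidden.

Click 1 (4,4) count=2: revealed 1 new [(4,4)] -> total=1
Click 2 (1,6) count=0: revealed 9 new [(0,4) (0,5) (0,6) (1,4) (1,5) (1,6) (2,4) (2,5) (2,6)] -> total=10
Click 3 (0,5) count=0: revealed 0 new [(none)] -> total=10

Answer: ....###
....###
....###
.......
....#..
.......
.......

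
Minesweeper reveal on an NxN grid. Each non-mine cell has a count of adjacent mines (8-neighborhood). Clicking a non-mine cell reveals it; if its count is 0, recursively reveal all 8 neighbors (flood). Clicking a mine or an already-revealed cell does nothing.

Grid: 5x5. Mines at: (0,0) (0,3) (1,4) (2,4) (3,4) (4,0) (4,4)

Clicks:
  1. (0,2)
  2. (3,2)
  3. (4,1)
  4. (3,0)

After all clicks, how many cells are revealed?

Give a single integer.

Click 1 (0,2) count=1: revealed 1 new [(0,2)] -> total=1
Click 2 (3,2) count=0: revealed 15 new [(1,0) (1,1) (1,2) (1,3) (2,0) (2,1) (2,2) (2,3) (3,0) (3,1) (3,2) (3,3) (4,1) (4,2) (4,3)] -> total=16
Click 3 (4,1) count=1: revealed 0 new [(none)] -> total=16
Click 4 (3,0) count=1: revealed 0 new [(none)] -> total=16

Answer: 16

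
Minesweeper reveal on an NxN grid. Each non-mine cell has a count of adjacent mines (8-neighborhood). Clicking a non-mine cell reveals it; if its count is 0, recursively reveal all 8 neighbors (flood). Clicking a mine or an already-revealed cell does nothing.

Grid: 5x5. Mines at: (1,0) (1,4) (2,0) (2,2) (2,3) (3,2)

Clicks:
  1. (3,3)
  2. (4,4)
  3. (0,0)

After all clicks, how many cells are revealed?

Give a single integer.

Click 1 (3,3) count=3: revealed 1 new [(3,3)] -> total=1
Click 2 (4,4) count=0: revealed 3 new [(3,4) (4,3) (4,4)] -> total=4
Click 3 (0,0) count=1: revealed 1 new [(0,0)] -> total=5

Answer: 5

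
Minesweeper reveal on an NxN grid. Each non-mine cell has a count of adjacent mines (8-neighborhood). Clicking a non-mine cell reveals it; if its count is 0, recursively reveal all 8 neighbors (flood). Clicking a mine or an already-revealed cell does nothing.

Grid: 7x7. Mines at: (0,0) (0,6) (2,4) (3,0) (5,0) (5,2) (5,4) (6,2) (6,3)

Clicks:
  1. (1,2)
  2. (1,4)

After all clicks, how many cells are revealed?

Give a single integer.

Click 1 (1,2) count=0: revealed 19 new [(0,1) (0,2) (0,3) (0,4) (0,5) (1,1) (1,2) (1,3) (1,4) (1,5) (2,1) (2,2) (2,3) (3,1) (3,2) (3,3) (4,1) (4,2) (4,3)] -> total=19
Click 2 (1,4) count=1: revealed 0 new [(none)] -> total=19

Answer: 19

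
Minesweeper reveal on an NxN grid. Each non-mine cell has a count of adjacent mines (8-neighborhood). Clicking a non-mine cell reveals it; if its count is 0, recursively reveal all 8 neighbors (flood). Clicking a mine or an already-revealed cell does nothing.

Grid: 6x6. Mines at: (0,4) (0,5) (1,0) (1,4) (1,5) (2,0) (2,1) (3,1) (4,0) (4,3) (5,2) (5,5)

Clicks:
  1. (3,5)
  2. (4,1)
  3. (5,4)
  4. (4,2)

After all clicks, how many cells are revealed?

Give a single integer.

Click 1 (3,5) count=0: revealed 6 new [(2,4) (2,5) (3,4) (3,5) (4,4) (4,5)] -> total=6
Click 2 (4,1) count=3: revealed 1 new [(4,1)] -> total=7
Click 3 (5,4) count=2: revealed 1 new [(5,4)] -> total=8
Click 4 (4,2) count=3: revealed 1 new [(4,2)] -> total=9

Answer: 9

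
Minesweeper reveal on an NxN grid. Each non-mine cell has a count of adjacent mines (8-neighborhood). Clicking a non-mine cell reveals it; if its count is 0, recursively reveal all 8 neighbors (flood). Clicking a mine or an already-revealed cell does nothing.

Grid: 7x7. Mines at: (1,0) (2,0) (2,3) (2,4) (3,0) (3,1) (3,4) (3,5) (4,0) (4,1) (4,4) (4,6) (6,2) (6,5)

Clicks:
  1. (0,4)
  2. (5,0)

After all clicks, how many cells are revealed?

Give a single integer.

Answer: 15

Derivation:
Click 1 (0,4) count=0: revealed 14 new [(0,1) (0,2) (0,3) (0,4) (0,5) (0,6) (1,1) (1,2) (1,3) (1,4) (1,5) (1,6) (2,5) (2,6)] -> total=14
Click 2 (5,0) count=2: revealed 1 new [(5,0)] -> total=15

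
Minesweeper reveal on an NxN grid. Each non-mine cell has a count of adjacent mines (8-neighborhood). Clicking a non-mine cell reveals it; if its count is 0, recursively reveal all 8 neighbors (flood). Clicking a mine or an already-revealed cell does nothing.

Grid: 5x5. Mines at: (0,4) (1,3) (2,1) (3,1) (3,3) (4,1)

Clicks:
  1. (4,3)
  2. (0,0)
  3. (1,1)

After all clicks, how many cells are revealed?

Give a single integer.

Click 1 (4,3) count=1: revealed 1 new [(4,3)] -> total=1
Click 2 (0,0) count=0: revealed 6 new [(0,0) (0,1) (0,2) (1,0) (1,1) (1,2)] -> total=7
Click 3 (1,1) count=1: revealed 0 new [(none)] -> total=7

Answer: 7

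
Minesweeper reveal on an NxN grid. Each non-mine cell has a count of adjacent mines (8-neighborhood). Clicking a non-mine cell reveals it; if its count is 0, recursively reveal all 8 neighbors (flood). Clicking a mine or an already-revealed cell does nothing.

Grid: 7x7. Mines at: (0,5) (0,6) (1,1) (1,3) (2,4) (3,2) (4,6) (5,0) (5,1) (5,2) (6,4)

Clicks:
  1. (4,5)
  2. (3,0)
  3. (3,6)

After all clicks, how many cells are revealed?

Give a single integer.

Answer: 8

Derivation:
Click 1 (4,5) count=1: revealed 1 new [(4,5)] -> total=1
Click 2 (3,0) count=0: revealed 6 new [(2,0) (2,1) (3,0) (3,1) (4,0) (4,1)] -> total=7
Click 3 (3,6) count=1: revealed 1 new [(3,6)] -> total=8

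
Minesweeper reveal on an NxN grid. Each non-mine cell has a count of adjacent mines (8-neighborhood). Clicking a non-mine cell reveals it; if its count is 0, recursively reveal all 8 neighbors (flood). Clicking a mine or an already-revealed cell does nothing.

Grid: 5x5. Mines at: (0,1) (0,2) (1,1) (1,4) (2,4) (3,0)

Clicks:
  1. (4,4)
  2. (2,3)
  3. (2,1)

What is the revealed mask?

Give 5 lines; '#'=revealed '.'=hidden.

Answer: .....
.....
.###.
.####
.####

Derivation:
Click 1 (4,4) count=0: revealed 11 new [(2,1) (2,2) (2,3) (3,1) (3,2) (3,3) (3,4) (4,1) (4,2) (4,3) (4,4)] -> total=11
Click 2 (2,3) count=2: revealed 0 new [(none)] -> total=11
Click 3 (2,1) count=2: revealed 0 new [(none)] -> total=11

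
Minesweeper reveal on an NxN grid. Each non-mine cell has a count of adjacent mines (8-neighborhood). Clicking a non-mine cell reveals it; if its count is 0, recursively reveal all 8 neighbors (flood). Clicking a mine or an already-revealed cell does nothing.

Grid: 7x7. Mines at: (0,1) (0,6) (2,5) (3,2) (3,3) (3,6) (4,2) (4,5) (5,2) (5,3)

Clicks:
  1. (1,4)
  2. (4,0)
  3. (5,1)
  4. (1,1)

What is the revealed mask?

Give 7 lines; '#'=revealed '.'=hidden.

Click 1 (1,4) count=1: revealed 1 new [(1,4)] -> total=1
Click 2 (4,0) count=0: revealed 12 new [(1,0) (1,1) (2,0) (2,1) (3,0) (3,1) (4,0) (4,1) (5,0) (5,1) (6,0) (6,1)] -> total=13
Click 3 (5,1) count=2: revealed 0 new [(none)] -> total=13
Click 4 (1,1) count=1: revealed 0 new [(none)] -> total=13

Answer: .......
##..#..
##.....
##.....
##.....
##.....
##.....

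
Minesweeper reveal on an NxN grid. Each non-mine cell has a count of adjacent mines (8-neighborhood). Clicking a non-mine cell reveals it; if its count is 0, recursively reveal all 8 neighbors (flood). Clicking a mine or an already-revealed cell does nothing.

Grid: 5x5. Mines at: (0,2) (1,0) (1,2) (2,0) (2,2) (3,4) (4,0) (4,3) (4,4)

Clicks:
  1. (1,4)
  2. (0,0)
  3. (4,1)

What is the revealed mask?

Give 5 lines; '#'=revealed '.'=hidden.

Click 1 (1,4) count=0: revealed 6 new [(0,3) (0,4) (1,3) (1,4) (2,3) (2,4)] -> total=6
Click 2 (0,0) count=1: revealed 1 new [(0,0)] -> total=7
Click 3 (4,1) count=1: revealed 1 new [(4,1)] -> total=8

Answer: #..##
...##
...##
.....
.#...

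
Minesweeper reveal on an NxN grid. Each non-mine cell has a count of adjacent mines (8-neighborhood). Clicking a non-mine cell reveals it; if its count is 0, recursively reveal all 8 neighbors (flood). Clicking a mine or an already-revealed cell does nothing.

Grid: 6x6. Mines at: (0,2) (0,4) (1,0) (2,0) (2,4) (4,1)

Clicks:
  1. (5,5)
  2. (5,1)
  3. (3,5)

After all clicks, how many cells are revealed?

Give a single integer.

Answer: 13

Derivation:
Click 1 (5,5) count=0: revealed 12 new [(3,2) (3,3) (3,4) (3,5) (4,2) (4,3) (4,4) (4,5) (5,2) (5,3) (5,4) (5,5)] -> total=12
Click 2 (5,1) count=1: revealed 1 new [(5,1)] -> total=13
Click 3 (3,5) count=1: revealed 0 new [(none)] -> total=13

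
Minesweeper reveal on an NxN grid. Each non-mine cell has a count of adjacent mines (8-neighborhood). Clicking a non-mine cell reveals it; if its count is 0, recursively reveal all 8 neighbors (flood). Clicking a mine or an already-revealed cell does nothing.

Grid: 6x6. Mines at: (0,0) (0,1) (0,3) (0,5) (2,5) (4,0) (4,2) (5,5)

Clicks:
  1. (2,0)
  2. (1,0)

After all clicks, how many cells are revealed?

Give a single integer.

Click 1 (2,0) count=0: revealed 15 new [(1,0) (1,1) (1,2) (1,3) (1,4) (2,0) (2,1) (2,2) (2,3) (2,4) (3,0) (3,1) (3,2) (3,3) (3,4)] -> total=15
Click 2 (1,0) count=2: revealed 0 new [(none)] -> total=15

Answer: 15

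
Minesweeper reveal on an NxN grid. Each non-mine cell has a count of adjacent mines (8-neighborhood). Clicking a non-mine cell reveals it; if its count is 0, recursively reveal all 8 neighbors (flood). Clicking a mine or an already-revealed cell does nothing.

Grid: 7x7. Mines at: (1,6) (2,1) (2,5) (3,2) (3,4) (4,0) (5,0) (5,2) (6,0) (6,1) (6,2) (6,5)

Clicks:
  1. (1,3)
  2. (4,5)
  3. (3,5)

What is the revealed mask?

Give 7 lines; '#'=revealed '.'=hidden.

Click 1 (1,3) count=0: revealed 15 new [(0,0) (0,1) (0,2) (0,3) (0,4) (0,5) (1,0) (1,1) (1,2) (1,3) (1,4) (1,5) (2,2) (2,3) (2,4)] -> total=15
Click 2 (4,5) count=1: revealed 1 new [(4,5)] -> total=16
Click 3 (3,5) count=2: revealed 1 new [(3,5)] -> total=17

Answer: ######.
######.
..###..
.....#.
.....#.
.......
.......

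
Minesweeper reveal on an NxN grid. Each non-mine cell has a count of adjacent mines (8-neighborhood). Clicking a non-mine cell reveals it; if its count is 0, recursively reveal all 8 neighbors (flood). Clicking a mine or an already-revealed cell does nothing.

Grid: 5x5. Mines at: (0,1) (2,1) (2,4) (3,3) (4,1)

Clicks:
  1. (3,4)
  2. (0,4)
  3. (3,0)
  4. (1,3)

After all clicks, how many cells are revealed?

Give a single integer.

Answer: 8

Derivation:
Click 1 (3,4) count=2: revealed 1 new [(3,4)] -> total=1
Click 2 (0,4) count=0: revealed 6 new [(0,2) (0,3) (0,4) (1,2) (1,3) (1,4)] -> total=7
Click 3 (3,0) count=2: revealed 1 new [(3,0)] -> total=8
Click 4 (1,3) count=1: revealed 0 new [(none)] -> total=8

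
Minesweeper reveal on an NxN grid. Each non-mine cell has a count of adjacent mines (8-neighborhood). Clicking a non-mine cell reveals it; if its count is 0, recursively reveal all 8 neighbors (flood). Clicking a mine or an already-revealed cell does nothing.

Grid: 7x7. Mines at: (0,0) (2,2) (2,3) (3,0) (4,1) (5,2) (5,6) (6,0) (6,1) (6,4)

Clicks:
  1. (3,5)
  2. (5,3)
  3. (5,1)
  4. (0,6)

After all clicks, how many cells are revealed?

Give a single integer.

Answer: 27

Derivation:
Click 1 (3,5) count=0: revealed 26 new [(0,1) (0,2) (0,3) (0,4) (0,5) (0,6) (1,1) (1,2) (1,3) (1,4) (1,5) (1,6) (2,4) (2,5) (2,6) (3,3) (3,4) (3,5) (3,6) (4,3) (4,4) (4,5) (4,6) (5,3) (5,4) (5,5)] -> total=26
Click 2 (5,3) count=2: revealed 0 new [(none)] -> total=26
Click 3 (5,1) count=4: revealed 1 new [(5,1)] -> total=27
Click 4 (0,6) count=0: revealed 0 new [(none)] -> total=27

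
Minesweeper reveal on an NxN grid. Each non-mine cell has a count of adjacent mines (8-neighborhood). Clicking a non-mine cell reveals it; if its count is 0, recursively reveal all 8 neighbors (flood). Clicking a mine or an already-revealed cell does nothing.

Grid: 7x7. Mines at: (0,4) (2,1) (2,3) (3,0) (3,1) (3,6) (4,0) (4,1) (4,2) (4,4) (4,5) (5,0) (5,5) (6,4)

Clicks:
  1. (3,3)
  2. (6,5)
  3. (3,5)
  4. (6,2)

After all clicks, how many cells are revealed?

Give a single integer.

Click 1 (3,3) count=3: revealed 1 new [(3,3)] -> total=1
Click 2 (6,5) count=2: revealed 1 new [(6,5)] -> total=2
Click 3 (3,5) count=3: revealed 1 new [(3,5)] -> total=3
Click 4 (6,2) count=0: revealed 6 new [(5,1) (5,2) (5,3) (6,1) (6,2) (6,3)] -> total=9

Answer: 9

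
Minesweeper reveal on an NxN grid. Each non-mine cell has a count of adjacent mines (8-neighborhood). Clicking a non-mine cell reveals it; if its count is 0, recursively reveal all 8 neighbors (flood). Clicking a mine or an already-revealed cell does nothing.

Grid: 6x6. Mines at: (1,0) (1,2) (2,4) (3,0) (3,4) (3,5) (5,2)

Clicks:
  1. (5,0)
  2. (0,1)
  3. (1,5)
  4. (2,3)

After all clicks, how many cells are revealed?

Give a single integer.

Answer: 7

Derivation:
Click 1 (5,0) count=0: revealed 4 new [(4,0) (4,1) (5,0) (5,1)] -> total=4
Click 2 (0,1) count=2: revealed 1 new [(0,1)] -> total=5
Click 3 (1,5) count=1: revealed 1 new [(1,5)] -> total=6
Click 4 (2,3) count=3: revealed 1 new [(2,3)] -> total=7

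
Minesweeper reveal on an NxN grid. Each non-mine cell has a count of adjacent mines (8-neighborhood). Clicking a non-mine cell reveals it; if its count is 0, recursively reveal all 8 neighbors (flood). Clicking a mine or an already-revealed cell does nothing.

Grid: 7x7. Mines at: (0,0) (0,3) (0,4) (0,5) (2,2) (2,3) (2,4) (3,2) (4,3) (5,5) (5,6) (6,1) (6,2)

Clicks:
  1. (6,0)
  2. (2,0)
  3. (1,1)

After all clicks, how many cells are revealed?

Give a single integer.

Answer: 11

Derivation:
Click 1 (6,0) count=1: revealed 1 new [(6,0)] -> total=1
Click 2 (2,0) count=0: revealed 10 new [(1,0) (1,1) (2,0) (2,1) (3,0) (3,1) (4,0) (4,1) (5,0) (5,1)] -> total=11
Click 3 (1,1) count=2: revealed 0 new [(none)] -> total=11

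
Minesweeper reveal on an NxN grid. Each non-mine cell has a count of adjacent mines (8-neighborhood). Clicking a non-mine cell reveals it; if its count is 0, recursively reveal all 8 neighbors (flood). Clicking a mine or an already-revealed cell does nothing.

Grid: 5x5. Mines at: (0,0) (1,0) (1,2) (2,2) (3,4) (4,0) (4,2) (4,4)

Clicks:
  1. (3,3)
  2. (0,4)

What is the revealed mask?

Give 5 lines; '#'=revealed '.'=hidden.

Answer: ...##
...##
...##
...#.
.....

Derivation:
Click 1 (3,3) count=4: revealed 1 new [(3,3)] -> total=1
Click 2 (0,4) count=0: revealed 6 new [(0,3) (0,4) (1,3) (1,4) (2,3) (2,4)] -> total=7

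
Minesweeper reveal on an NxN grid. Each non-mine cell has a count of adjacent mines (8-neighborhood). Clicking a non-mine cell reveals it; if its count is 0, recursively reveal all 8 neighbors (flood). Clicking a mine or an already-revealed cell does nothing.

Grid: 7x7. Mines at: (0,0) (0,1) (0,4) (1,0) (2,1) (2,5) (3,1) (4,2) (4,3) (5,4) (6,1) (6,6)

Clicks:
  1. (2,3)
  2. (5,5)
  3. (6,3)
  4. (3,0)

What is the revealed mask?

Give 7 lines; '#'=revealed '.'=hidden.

Click 1 (2,3) count=0: revealed 9 new [(1,2) (1,3) (1,4) (2,2) (2,3) (2,4) (3,2) (3,3) (3,4)] -> total=9
Click 2 (5,5) count=2: revealed 1 new [(5,5)] -> total=10
Click 3 (6,3) count=1: revealed 1 new [(6,3)] -> total=11
Click 4 (3,0) count=2: revealed 1 new [(3,0)] -> total=12

Answer: .......
..###..
..###..
#.###..
.......
.....#.
...#...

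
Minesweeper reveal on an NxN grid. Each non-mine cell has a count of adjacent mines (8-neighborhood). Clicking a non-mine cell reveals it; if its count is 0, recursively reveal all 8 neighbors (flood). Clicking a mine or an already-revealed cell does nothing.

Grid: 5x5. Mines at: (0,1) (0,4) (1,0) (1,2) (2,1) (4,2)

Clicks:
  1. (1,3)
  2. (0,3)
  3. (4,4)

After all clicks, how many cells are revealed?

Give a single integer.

Click 1 (1,3) count=2: revealed 1 new [(1,3)] -> total=1
Click 2 (0,3) count=2: revealed 1 new [(0,3)] -> total=2
Click 3 (4,4) count=0: revealed 7 new [(1,4) (2,3) (2,4) (3,3) (3,4) (4,3) (4,4)] -> total=9

Answer: 9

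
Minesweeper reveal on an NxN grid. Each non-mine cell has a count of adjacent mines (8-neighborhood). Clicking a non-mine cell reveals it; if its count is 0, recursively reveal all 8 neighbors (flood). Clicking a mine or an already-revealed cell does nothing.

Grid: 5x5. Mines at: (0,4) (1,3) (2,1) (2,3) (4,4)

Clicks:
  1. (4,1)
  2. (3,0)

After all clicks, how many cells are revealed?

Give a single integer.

Click 1 (4,1) count=0: revealed 8 new [(3,0) (3,1) (3,2) (3,3) (4,0) (4,1) (4,2) (4,3)] -> total=8
Click 2 (3,0) count=1: revealed 0 new [(none)] -> total=8

Answer: 8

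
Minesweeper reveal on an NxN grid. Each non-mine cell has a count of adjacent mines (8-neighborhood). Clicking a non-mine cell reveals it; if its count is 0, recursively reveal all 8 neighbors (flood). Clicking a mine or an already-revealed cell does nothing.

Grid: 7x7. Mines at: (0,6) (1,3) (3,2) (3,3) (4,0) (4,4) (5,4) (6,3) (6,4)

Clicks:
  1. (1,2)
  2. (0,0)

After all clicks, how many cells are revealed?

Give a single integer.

Click 1 (1,2) count=1: revealed 1 new [(1,2)] -> total=1
Click 2 (0,0) count=0: revealed 10 new [(0,0) (0,1) (0,2) (1,0) (1,1) (2,0) (2,1) (2,2) (3,0) (3,1)] -> total=11

Answer: 11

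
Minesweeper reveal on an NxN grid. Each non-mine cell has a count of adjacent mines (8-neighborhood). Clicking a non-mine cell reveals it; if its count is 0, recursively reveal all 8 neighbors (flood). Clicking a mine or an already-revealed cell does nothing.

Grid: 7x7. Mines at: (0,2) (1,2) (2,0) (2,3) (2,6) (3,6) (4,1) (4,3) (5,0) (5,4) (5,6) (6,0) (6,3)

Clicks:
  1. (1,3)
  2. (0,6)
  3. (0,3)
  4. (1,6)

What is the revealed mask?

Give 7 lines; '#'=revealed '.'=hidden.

Answer: ...####
...####
.......
.......
.......
.......
.......

Derivation:
Click 1 (1,3) count=3: revealed 1 new [(1,3)] -> total=1
Click 2 (0,6) count=0: revealed 7 new [(0,3) (0,4) (0,5) (0,6) (1,4) (1,5) (1,6)] -> total=8
Click 3 (0,3) count=2: revealed 0 new [(none)] -> total=8
Click 4 (1,6) count=1: revealed 0 new [(none)] -> total=8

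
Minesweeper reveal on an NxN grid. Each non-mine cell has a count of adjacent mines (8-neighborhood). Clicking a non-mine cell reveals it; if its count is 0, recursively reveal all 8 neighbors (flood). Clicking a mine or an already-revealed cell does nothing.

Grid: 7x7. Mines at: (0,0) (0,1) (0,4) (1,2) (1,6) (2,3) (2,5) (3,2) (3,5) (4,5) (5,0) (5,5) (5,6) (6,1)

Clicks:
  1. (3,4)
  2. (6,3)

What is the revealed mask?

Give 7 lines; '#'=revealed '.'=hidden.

Answer: .......
.......
.......
....#..
..###..
..###..
..###..

Derivation:
Click 1 (3,4) count=4: revealed 1 new [(3,4)] -> total=1
Click 2 (6,3) count=0: revealed 9 new [(4,2) (4,3) (4,4) (5,2) (5,3) (5,4) (6,2) (6,3) (6,4)] -> total=10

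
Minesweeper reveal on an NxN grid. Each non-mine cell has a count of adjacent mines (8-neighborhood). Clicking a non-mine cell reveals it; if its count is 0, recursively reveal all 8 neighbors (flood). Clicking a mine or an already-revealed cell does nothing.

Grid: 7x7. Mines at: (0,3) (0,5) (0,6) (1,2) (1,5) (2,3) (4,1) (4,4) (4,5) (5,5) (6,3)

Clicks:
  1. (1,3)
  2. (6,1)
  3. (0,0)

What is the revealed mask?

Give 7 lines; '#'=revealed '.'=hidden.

Click 1 (1,3) count=3: revealed 1 new [(1,3)] -> total=1
Click 2 (6,1) count=0: revealed 6 new [(5,0) (5,1) (5,2) (6,0) (6,1) (6,2)] -> total=7
Click 3 (0,0) count=0: revealed 8 new [(0,0) (0,1) (1,0) (1,1) (2,0) (2,1) (3,0) (3,1)] -> total=15

Answer: ##.....
##.#...
##.....
##.....
.......
###....
###....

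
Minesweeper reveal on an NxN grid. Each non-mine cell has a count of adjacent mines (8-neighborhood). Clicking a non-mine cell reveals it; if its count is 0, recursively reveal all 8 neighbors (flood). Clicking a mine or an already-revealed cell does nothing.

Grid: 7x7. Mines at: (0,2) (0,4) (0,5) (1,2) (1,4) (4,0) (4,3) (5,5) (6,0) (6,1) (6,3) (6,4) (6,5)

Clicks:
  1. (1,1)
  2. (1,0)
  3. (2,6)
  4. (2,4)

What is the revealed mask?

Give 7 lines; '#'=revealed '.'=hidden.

Click 1 (1,1) count=2: revealed 1 new [(1,1)] -> total=1
Click 2 (1,0) count=0: revealed 7 new [(0,0) (0,1) (1,0) (2,0) (2,1) (3,0) (3,1)] -> total=8
Click 3 (2,6) count=0: revealed 11 new [(1,5) (1,6) (2,4) (2,5) (2,6) (3,4) (3,5) (3,6) (4,4) (4,5) (4,6)] -> total=19
Click 4 (2,4) count=1: revealed 0 new [(none)] -> total=19

Answer: ##.....
##...##
##..###
##..###
....###
.......
.......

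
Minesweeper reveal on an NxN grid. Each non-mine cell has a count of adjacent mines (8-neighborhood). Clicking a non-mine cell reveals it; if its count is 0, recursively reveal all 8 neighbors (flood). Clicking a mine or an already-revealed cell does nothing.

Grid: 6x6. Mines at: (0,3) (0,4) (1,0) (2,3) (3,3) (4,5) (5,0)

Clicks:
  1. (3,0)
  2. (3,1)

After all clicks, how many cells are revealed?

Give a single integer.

Click 1 (3,0) count=0: revealed 9 new [(2,0) (2,1) (2,2) (3,0) (3,1) (3,2) (4,0) (4,1) (4,2)] -> total=9
Click 2 (3,1) count=0: revealed 0 new [(none)] -> total=9

Answer: 9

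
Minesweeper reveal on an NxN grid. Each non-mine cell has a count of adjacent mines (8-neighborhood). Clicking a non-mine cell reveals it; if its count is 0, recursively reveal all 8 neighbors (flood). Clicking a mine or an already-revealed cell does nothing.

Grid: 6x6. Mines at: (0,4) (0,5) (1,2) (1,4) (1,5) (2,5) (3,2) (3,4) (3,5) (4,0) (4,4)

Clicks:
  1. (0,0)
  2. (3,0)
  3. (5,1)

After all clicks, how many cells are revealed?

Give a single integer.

Answer: 9

Derivation:
Click 1 (0,0) count=0: revealed 8 new [(0,0) (0,1) (1,0) (1,1) (2,0) (2,1) (3,0) (3,1)] -> total=8
Click 2 (3,0) count=1: revealed 0 new [(none)] -> total=8
Click 3 (5,1) count=1: revealed 1 new [(5,1)] -> total=9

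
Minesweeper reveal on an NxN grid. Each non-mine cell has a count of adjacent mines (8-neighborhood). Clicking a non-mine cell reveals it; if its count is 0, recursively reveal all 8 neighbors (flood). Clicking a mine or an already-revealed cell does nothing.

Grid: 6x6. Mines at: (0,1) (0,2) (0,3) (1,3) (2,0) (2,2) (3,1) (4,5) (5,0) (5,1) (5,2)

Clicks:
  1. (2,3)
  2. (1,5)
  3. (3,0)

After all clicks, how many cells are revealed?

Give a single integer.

Answer: 10

Derivation:
Click 1 (2,3) count=2: revealed 1 new [(2,3)] -> total=1
Click 2 (1,5) count=0: revealed 8 new [(0,4) (0,5) (1,4) (1,5) (2,4) (2,5) (3,4) (3,5)] -> total=9
Click 3 (3,0) count=2: revealed 1 new [(3,0)] -> total=10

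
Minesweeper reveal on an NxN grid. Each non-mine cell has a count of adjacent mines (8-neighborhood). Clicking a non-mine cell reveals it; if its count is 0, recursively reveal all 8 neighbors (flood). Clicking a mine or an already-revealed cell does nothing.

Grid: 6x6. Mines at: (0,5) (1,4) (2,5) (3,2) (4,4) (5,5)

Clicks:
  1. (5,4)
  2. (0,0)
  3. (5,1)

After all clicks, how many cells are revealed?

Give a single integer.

Click 1 (5,4) count=2: revealed 1 new [(5,4)] -> total=1
Click 2 (0,0) count=0: revealed 22 new [(0,0) (0,1) (0,2) (0,3) (1,0) (1,1) (1,2) (1,3) (2,0) (2,1) (2,2) (2,3) (3,0) (3,1) (4,0) (4,1) (4,2) (4,3) (5,0) (5,1) (5,2) (5,3)] -> total=23
Click 3 (5,1) count=0: revealed 0 new [(none)] -> total=23

Answer: 23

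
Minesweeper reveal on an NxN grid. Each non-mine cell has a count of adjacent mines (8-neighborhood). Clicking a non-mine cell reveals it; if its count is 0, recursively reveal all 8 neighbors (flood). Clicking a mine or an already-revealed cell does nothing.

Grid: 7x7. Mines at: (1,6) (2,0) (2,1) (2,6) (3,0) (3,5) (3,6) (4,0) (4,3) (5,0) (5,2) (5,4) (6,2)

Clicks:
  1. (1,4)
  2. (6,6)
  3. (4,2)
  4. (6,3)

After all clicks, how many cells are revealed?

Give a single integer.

Click 1 (1,4) count=0: revealed 19 new [(0,0) (0,1) (0,2) (0,3) (0,4) (0,5) (1,0) (1,1) (1,2) (1,3) (1,4) (1,5) (2,2) (2,3) (2,4) (2,5) (3,2) (3,3) (3,4)] -> total=19
Click 2 (6,6) count=0: revealed 6 new [(4,5) (4,6) (5,5) (5,6) (6,5) (6,6)] -> total=25
Click 3 (4,2) count=2: revealed 1 new [(4,2)] -> total=26
Click 4 (6,3) count=3: revealed 1 new [(6,3)] -> total=27

Answer: 27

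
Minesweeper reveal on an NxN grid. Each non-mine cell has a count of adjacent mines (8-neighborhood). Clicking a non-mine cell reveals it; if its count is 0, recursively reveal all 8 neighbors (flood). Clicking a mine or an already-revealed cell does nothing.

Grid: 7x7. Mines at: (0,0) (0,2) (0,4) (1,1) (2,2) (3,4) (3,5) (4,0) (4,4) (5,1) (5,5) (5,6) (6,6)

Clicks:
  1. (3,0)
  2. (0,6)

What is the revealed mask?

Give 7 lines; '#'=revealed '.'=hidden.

Click 1 (3,0) count=1: revealed 1 new [(3,0)] -> total=1
Click 2 (0,6) count=0: revealed 6 new [(0,5) (0,6) (1,5) (1,6) (2,5) (2,6)] -> total=7

Answer: .....##
.....##
.....##
#......
.......
.......
.......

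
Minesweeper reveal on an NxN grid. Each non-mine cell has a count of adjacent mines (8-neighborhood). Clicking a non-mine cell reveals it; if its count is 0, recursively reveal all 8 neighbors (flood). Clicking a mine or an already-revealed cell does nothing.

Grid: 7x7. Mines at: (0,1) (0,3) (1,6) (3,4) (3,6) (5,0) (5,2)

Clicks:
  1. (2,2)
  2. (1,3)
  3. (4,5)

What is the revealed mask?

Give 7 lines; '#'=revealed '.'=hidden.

Answer: .......
####...
####...
####...
####.#.
.......
.......

Derivation:
Click 1 (2,2) count=0: revealed 16 new [(1,0) (1,1) (1,2) (1,3) (2,0) (2,1) (2,2) (2,3) (3,0) (3,1) (3,2) (3,3) (4,0) (4,1) (4,2) (4,3)] -> total=16
Click 2 (1,3) count=1: revealed 0 new [(none)] -> total=16
Click 3 (4,5) count=2: revealed 1 new [(4,5)] -> total=17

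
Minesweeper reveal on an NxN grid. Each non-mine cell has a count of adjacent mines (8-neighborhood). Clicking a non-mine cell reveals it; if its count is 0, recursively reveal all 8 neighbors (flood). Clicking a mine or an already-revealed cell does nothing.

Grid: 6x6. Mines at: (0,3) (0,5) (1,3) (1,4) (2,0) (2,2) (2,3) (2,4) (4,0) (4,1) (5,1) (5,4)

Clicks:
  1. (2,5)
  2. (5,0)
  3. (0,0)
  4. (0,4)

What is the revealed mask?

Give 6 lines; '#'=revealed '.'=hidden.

Answer: ###.#.
###...
.....#
......
......
#.....

Derivation:
Click 1 (2,5) count=2: revealed 1 new [(2,5)] -> total=1
Click 2 (5,0) count=3: revealed 1 new [(5,0)] -> total=2
Click 3 (0,0) count=0: revealed 6 new [(0,0) (0,1) (0,2) (1,0) (1,1) (1,2)] -> total=8
Click 4 (0,4) count=4: revealed 1 new [(0,4)] -> total=9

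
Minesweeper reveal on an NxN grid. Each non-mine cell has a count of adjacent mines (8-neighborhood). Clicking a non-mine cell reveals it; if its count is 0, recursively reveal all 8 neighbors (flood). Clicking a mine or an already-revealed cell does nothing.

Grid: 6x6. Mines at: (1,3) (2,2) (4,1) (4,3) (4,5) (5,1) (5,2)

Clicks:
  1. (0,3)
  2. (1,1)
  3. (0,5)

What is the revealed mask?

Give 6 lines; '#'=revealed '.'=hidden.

Click 1 (0,3) count=1: revealed 1 new [(0,3)] -> total=1
Click 2 (1,1) count=1: revealed 1 new [(1,1)] -> total=2
Click 3 (0,5) count=0: revealed 8 new [(0,4) (0,5) (1,4) (1,5) (2,4) (2,5) (3,4) (3,5)] -> total=10

Answer: ...###
.#..##
....##
....##
......
......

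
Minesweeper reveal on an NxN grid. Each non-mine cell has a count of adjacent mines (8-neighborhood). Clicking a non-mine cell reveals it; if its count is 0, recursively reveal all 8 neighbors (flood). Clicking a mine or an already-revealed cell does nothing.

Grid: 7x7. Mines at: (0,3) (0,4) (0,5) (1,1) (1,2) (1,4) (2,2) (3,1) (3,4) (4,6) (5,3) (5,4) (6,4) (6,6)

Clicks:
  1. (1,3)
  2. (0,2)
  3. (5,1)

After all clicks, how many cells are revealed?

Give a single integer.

Answer: 11

Derivation:
Click 1 (1,3) count=5: revealed 1 new [(1,3)] -> total=1
Click 2 (0,2) count=3: revealed 1 new [(0,2)] -> total=2
Click 3 (5,1) count=0: revealed 9 new [(4,0) (4,1) (4,2) (5,0) (5,1) (5,2) (6,0) (6,1) (6,2)] -> total=11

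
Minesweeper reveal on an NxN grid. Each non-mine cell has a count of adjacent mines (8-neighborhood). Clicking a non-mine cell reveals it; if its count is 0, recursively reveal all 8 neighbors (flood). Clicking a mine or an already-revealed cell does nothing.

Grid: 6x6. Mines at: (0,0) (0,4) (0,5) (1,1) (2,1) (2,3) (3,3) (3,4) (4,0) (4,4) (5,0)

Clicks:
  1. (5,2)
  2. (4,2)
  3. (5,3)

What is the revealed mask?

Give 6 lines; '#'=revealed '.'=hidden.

Answer: ......
......
......
......
.###..
.###..

Derivation:
Click 1 (5,2) count=0: revealed 6 new [(4,1) (4,2) (4,3) (5,1) (5,2) (5,3)] -> total=6
Click 2 (4,2) count=1: revealed 0 new [(none)] -> total=6
Click 3 (5,3) count=1: revealed 0 new [(none)] -> total=6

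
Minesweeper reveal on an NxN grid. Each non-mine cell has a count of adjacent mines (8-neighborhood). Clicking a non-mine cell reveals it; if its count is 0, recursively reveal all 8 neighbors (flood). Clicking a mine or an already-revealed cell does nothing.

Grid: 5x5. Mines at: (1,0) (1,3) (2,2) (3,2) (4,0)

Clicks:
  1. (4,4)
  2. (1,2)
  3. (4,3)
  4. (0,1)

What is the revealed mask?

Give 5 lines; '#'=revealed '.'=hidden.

Click 1 (4,4) count=0: revealed 6 new [(2,3) (2,4) (3,3) (3,4) (4,3) (4,4)] -> total=6
Click 2 (1,2) count=2: revealed 1 new [(1,2)] -> total=7
Click 3 (4,3) count=1: revealed 0 new [(none)] -> total=7
Click 4 (0,1) count=1: revealed 1 new [(0,1)] -> total=8

Answer: .#...
..#..
...##
...##
...##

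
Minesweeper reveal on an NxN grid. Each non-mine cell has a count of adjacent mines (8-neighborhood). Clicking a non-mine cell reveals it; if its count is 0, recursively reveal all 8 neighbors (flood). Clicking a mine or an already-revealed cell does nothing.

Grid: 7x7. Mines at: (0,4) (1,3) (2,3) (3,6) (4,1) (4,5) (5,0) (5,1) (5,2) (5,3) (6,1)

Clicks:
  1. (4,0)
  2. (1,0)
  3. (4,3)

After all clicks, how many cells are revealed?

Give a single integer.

Click 1 (4,0) count=3: revealed 1 new [(4,0)] -> total=1
Click 2 (1,0) count=0: revealed 12 new [(0,0) (0,1) (0,2) (1,0) (1,1) (1,2) (2,0) (2,1) (2,2) (3,0) (3,1) (3,2)] -> total=13
Click 3 (4,3) count=2: revealed 1 new [(4,3)] -> total=14

Answer: 14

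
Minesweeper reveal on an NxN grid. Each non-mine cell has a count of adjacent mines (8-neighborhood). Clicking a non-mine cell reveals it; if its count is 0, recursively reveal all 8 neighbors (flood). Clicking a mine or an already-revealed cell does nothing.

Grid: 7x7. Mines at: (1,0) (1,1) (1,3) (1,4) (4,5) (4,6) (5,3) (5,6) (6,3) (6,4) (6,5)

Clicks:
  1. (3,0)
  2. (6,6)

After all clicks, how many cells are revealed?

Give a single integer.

Click 1 (3,0) count=0: revealed 21 new [(2,0) (2,1) (2,2) (2,3) (2,4) (3,0) (3,1) (3,2) (3,3) (3,4) (4,0) (4,1) (4,2) (4,3) (4,4) (5,0) (5,1) (5,2) (6,0) (6,1) (6,2)] -> total=21
Click 2 (6,6) count=2: revealed 1 new [(6,6)] -> total=22

Answer: 22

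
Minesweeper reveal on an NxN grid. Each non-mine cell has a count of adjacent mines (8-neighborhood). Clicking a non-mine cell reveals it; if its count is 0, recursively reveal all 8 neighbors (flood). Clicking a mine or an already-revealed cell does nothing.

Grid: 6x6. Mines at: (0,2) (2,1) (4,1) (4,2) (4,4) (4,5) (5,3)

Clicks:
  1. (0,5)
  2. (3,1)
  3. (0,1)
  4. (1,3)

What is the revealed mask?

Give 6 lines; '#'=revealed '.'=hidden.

Answer: .#.###
..####
..####
.#####
......
......

Derivation:
Click 1 (0,5) count=0: revealed 15 new [(0,3) (0,4) (0,5) (1,2) (1,3) (1,4) (1,5) (2,2) (2,3) (2,4) (2,5) (3,2) (3,3) (3,4) (3,5)] -> total=15
Click 2 (3,1) count=3: revealed 1 new [(3,1)] -> total=16
Click 3 (0,1) count=1: revealed 1 new [(0,1)] -> total=17
Click 4 (1,3) count=1: revealed 0 new [(none)] -> total=17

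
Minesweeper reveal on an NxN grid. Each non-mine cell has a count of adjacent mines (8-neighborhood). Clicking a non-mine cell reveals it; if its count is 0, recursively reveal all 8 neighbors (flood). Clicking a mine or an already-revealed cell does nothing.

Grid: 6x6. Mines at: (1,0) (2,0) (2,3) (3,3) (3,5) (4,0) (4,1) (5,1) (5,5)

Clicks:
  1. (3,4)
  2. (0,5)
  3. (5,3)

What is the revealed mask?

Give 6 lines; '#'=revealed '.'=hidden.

Answer: .#####
.#####
....##
....#.
..###.
..###.

Derivation:
Click 1 (3,4) count=3: revealed 1 new [(3,4)] -> total=1
Click 2 (0,5) count=0: revealed 12 new [(0,1) (0,2) (0,3) (0,4) (0,5) (1,1) (1,2) (1,3) (1,4) (1,5) (2,4) (2,5)] -> total=13
Click 3 (5,3) count=0: revealed 6 new [(4,2) (4,3) (4,4) (5,2) (5,3) (5,4)] -> total=19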